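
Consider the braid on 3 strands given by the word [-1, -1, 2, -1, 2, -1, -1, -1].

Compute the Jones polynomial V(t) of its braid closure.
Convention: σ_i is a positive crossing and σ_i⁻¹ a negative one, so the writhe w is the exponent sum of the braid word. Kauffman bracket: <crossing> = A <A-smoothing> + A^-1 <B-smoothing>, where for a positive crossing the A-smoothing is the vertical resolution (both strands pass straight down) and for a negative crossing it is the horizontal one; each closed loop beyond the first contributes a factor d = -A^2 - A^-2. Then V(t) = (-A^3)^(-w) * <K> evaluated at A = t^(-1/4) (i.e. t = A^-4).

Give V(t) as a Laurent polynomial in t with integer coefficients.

1 - t^-1 + 2*t^-2 - 2*t^-3 + 3*t^-4 - 3*t^-5 + 2*t^-6 - 2*t^-7 + t^-8

Derivation:
Braid: s1^-1 s1^-1 s2 s1^-1 s2 s1^-1 s1^-1 s1^-1 on 3 strands, 8 crossings.
Writhe w = (#positive) - (#negative) = 2 - 6 = -4.
State-sum expansion of <K>. There are 2^8 = 256 states.
Smooth each crossing (0=||, 1=⌣⌢); contribution A^(Σ sign_k(1-2s_k)) * d^(L-1).
Tabulate the states by total A-exponent and number of loops L (A-exp: L × count):
  A^8: L=7 ×1
  A^6: L=6 ×8
  A^4: L=5 ×28
  A^2: L=4 ×55, L=6 ×1
  A^0: L=3 ×65, L=5 ×5
  A^-2: L=2 ×46, L=4 ×10
  A^-4: L=1 ×17, L=3 ×11
  A^-6: L=2 ×8
  A^-8: L=3 ×1
Each group contributes A^e * Σ count * d^(L-1):
Powers of d = -A^2 - A^-2: d^2 = A^4 + 2 + A^-4; d^3 = -A^6 - 3*A^2 - 3*A^-2 - A^-6; d^4 = A^8 + 4*A^4 + 6 + 4*A^-4 + A^-8; d^5 = -A^10 - 5*A^6 - 10*A^2 - 10*A^-2 - 5*A^-6 - A^-10; d^6 = A^12 + 6*A^8 + 15*A^4 + 20 + 15*A^-4 + 6*A^-8 + A^-12.
  A^8 * (d^6) = A^20 + 6*A^16 + 15*A^12 + 20*A^8 + 15*A^4 + 6 + A^-4
  A^6 * (8*d^5) = -8*A^16 - 40*A^12 - 80*A^8 - 80*A^4 - 40 - 8*A^-4
  A^4 * (28*d^4) = 28*A^12 + 112*A^8 + 168*A^4 + 112 + 28*A^-4
  A^2 * (55*d^3 + d^5) = -A^12 - 60*A^8 - 175*A^4 - 175 - 60*A^-4 - A^-8
  A^0 * (65*d^2 + 5*d^4) = 5*A^8 + 85*A^4 + 160 + 85*A^-4 + 5*A^-8
  A^-2 * (46*d + 10*d^3) = -10*A^4 - 76 - 76*A^-4 - 10*A^-8
  A^-4 * (17 + 11*d^2) = 11 + 39*A^-4 + 11*A^-8
  A^-6 * (8*d) = -8*A^-4 - 8*A^-8
  A^-8 * (d^2) = A^-4 + 2*A^-8 + A^-12
Summing the groups: <K> = A^20 - 2*A^16 + 2*A^12 - 3*A^8 + 3*A^4 - 2 + 2*A^-4 - A^-8 + A^-12
Normalise by the writhe: (-A^3)^(-w) = (-A^3)^(4) = A^12, so f(A) = A^12 * <K> = A^32 - 2*A^28 + 2*A^24 - 3*A^20 + 3*A^16 - 2*A^12 + 2*A^8 - A^4 + 1.
Substitute A = t^(-1/4), i.e. A^e → t^(-e/4): V(t) = 1 - t^-1 + 2*t^-2 - 2*t^-3 + 3*t^-4 - 3*t^-5 + 2*t^-6 - 2*t^-7 + t^-8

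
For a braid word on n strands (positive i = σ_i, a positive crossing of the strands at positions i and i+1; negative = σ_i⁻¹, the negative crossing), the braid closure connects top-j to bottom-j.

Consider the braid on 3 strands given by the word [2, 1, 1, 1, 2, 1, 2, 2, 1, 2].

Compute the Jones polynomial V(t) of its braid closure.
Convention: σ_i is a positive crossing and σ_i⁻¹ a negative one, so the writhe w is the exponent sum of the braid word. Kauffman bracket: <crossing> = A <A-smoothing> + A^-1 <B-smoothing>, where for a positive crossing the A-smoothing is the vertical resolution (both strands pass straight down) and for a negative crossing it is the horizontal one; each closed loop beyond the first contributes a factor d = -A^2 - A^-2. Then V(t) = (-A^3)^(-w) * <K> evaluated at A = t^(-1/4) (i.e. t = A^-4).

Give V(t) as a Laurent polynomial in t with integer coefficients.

Braid: s2 s1 s1 s1 s2 s1 s2 s2 s1 s2 on 3 strands, 10 crossings.
Writhe w = (#positive) - (#negative) = 10 - 0 = 10.
Enumerate smoothing states for the bracket polynomial. There are 2^10 = 1024 states.
Each crossing splits two ways (0=vertical, 1=horizontal). The state's weight is A^(#A-smoothings - #B-smoothings) * d^(loops - 1).
Tabulate the states by total A-exponent and number of loops L (A-exp: L × count):
  A^10: L=3 ×1
  A^8: L=2 ×10
  A^6: L=1 ×25, L=3 ×20
  A^4: L=2 ×100, L=4 ×20
  A^2: L=1 ×36, L=3 ×164, L=5 ×10
  A^0: L=2 ×108, L=4 ×142, L=6 ×2
  A^-2: L=1 ×12, L=3 ×129, L=5 ×69
  A^-4: L=2 ×24, L=4 ×78, L=6 ×18
  A^-6: L=3 ×19, L=5 ×24, L=7 ×2
  A^-8: L=4 ×7, L=6 ×3
  A^-10: L=5 ×1
Each group contributes A^e * Σ count * d^(L-1):
Powers of d = -A^2 - A^-2: d^2 = A^4 + 2 + A^-4; d^3 = -A^6 - 3*A^2 - 3*A^-2 - A^-6; d^4 = A^8 + 4*A^4 + 6 + 4*A^-4 + A^-8; d^5 = -A^10 - 5*A^6 - 10*A^2 - 10*A^-2 - 5*A^-6 - A^-10; d^6 = A^12 + 6*A^8 + 15*A^4 + 20 + 15*A^-4 + 6*A^-8 + A^-12.
  A^10 * (d^2) = A^14 + 2*A^10 + A^6
  A^8 * (10*d) = -10*A^10 - 10*A^6
  A^6 * (25 + 20*d^2) = 20*A^10 + 65*A^6 + 20*A^2
  A^4 * (100*d + 20*d^3) = -20*A^10 - 160*A^6 - 160*A^2 - 20*A^-2
  A^2 * (36 + 164*d^2 + 10*d^4) = 10*A^10 + 204*A^6 + 424*A^2 + 204*A^-2 + 10*A^-6
  A^0 * (108*d + 142*d^3 + 2*d^5) = -2*A^10 - 152*A^6 - 554*A^2 - 554*A^-2 - 152*A^-6 - 2*A^-10
  A^-2 * (12 + 129*d^2 + 69*d^4) = 69*A^6 + 405*A^2 + 684*A^-2 + 405*A^-6 + 69*A^-10
  A^-4 * (24*d + 78*d^3 + 18*d^5) = -18*A^6 - 168*A^2 - 438*A^-2 - 438*A^-6 - 168*A^-10 - 18*A^-14
  A^-6 * (19*d^2 + 24*d^4 + 2*d^6) = 2*A^6 + 36*A^2 + 145*A^-2 + 222*A^-6 + 145*A^-10 + 36*A^-14 + 2*A^-18
  A^-8 * (7*d^3 + 3*d^5) = -3*A^2 - 22*A^-2 - 51*A^-6 - 51*A^-10 - 22*A^-14 - 3*A^-18
  A^-10 * (d^4) = A^-2 + 4*A^-6 + 6*A^-10 + 4*A^-14 + A^-18
Summing the groups: <K> = A^14 + A^6 - A^-10
Normalise by the writhe: (-A^3)^(-w) = (-A^3)^(-10) = A^-30, so f(A) = A^-30 * <K> = A^-16 + A^-24 - A^-40.
Substitute A = t^(-1/4), i.e. A^e → t^(-e/4): V(t) = -t^10 + t^6 + t^4

Answer: -t^10 + t^6 + t^4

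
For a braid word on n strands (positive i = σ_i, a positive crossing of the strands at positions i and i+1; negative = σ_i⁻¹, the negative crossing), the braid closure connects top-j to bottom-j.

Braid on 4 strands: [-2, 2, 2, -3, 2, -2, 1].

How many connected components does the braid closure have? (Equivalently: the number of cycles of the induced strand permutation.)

1

Derivation:
Track the strand permutation on 4 strands, starting from identity.
  step 1: s2^-1 swaps positions 2,3 -> [1 3 2 4]
  step 2: s2 swaps positions 2,3 -> [1 2 3 4]
  step 3: s2 swaps positions 2,3 -> [1 3 2 4]
  step 4: s3^-1 swaps positions 3,4 -> [1 3 4 2]
  step 5: s2 swaps positions 2,3 -> [1 4 3 2]
  step 6: s2^-1 swaps positions 2,3 -> [1 3 4 2]
  step 7: s1 swaps positions 1,2 -> [3 1 4 2]
Final permutation (position -> original strand): [3 1 4 2]
Closure components = cycle count of this permutation = 1.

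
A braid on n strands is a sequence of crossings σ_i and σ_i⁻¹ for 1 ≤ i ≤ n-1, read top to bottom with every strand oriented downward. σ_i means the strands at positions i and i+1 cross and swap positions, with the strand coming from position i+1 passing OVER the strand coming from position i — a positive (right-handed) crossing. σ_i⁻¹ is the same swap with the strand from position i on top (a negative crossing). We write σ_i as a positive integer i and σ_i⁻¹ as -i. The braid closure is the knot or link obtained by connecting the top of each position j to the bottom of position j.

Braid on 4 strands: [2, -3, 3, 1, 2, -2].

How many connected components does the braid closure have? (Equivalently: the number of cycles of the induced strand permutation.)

Track the strand permutation on 4 strands, starting from identity.
  step 1: s2 swaps positions 2,3 -> [1 3 2 4]
  step 2: s3^-1 swaps positions 3,4 -> [1 3 4 2]
  step 3: s3 swaps positions 3,4 -> [1 3 2 4]
  step 4: s1 swaps positions 1,2 -> [3 1 2 4]
  step 5: s2 swaps positions 2,3 -> [3 2 1 4]
  step 6: s2^-1 swaps positions 2,3 -> [3 1 2 4]
Final permutation (position -> original strand): [3 1 2 4]
Closure components = cycle count of this permutation = 2.

Answer: 2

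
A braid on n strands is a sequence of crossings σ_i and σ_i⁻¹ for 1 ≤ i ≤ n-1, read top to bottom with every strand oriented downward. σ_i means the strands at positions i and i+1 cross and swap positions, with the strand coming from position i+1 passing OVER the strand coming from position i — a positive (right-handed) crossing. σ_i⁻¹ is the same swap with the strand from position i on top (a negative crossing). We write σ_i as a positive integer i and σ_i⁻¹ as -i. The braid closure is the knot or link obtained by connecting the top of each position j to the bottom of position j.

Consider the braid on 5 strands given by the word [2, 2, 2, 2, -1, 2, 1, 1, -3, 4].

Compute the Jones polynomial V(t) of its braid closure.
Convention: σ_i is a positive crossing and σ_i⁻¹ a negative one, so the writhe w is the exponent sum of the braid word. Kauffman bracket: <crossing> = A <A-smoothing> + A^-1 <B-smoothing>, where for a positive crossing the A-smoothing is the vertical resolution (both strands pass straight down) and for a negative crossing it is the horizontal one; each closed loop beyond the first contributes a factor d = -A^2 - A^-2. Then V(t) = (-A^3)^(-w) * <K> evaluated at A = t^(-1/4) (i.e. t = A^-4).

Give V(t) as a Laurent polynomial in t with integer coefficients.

-t^9 + t^8 - 2*t^7 + 3*t^6 - 2*t^5 + 2*t^4 - t^3 + t^2

Derivation:
The presented braid s2 s2 s2 s2 s1^-1 s2 s1 s1 s3^-1 s4 on 5 strands reduces by inverse Markov moves (closure unchanged at each step):
  Destabilize: the word has the form β·s4 where s4 occurs only as the final letter (β ∈ B_4); drop it and the last strand → 4 strands.
  Destabilize: the word has the form β·s3^-1 where s3^-1 occurs only as the final letter (β ∈ B_3); drop it and the last strand → 3 strands.
Reduced to β = s2 s2 s2 s2 s1^-1 s2 s1 s1 on 3 strands, 8 crossings.
Compute on β:
Braid: s2 s2 s2 s2 s1^-1 s2 s1 s1 on 3 strands, 8 crossings.
Writhe w = (#positive) - (#negative) = 7 - 1 = 6.
Computing the Kauffman bracket via state sum. There are 2^8 = 256 states.
For each crossing: s=0 is the vertical smoothing, s=1 horizontal. Crossing k contributes A^(sign_k * (1 - 2*s_k)); loop factor d = -A^2 - A^-2.
Tabulate the states by total A-exponent and number of loops L (A-exp: L × count):
  A^8: L=2 ×1
  A^6: L=1 ×5, L=3 ×3
  A^4: L=2 ×27, L=4 ×1
  A^2: L=1 ×18, L=3 ×38
  A^0: L=2 ×41, L=4 ×29
  A^-2: L=3 ×44, L=5 ×12
  A^-4: L=4 ×26, L=6 ×2
  A^-6: L=5 ×8
  A^-8: L=6 ×1
Each group contributes A^e * Σ count * d^(L-1):
Powers of d = -A^2 - A^-2: d^2 = A^4 + 2 + A^-4; d^3 = -A^6 - 3*A^2 - 3*A^-2 - A^-6; d^4 = A^8 + 4*A^4 + 6 + 4*A^-4 + A^-8; d^5 = -A^10 - 5*A^6 - 10*A^2 - 10*A^-2 - 5*A^-6 - A^-10.
  A^8 * (d) = -A^10 - A^6
  A^6 * (5 + 3*d^2) = 3*A^10 + 11*A^6 + 3*A^2
  A^4 * (27*d + d^3) = -A^10 - 30*A^6 - 30*A^2 - A^-2
  A^2 * (18 + 38*d^2) = 38*A^6 + 94*A^2 + 38*A^-2
  A^0 * (41*d + 29*d^3) = -29*A^6 - 128*A^2 - 128*A^-2 - 29*A^-6
  A^-2 * (44*d^2 + 12*d^4) = 12*A^6 + 92*A^2 + 160*A^-2 + 92*A^-6 + 12*A^-10
  A^-4 * (26*d^3 + 2*d^5) = -2*A^6 - 36*A^2 - 98*A^-2 - 98*A^-6 - 36*A^-10 - 2*A^-14
  A^-6 * (8*d^4) = 8*A^2 + 32*A^-2 + 48*A^-6 + 32*A^-10 + 8*A^-14
  A^-8 * (d^5) = -A^2 - 5*A^-2 - 10*A^-6 - 10*A^-10 - 5*A^-14 - A^-18
Summing the groups: <K> = A^10 - A^6 + 2*A^2 - 2*A^-2 + 3*A^-6 - 2*A^-10 + A^-14 - A^-18
Normalise by the writhe: (-A^3)^(-w) = (-A^3)^(-6) = A^-18, so f(A) = A^-18 * <K> = A^-8 - A^-12 + 2*A^-16 - 2*A^-20 + 3*A^-24 - 2*A^-28 + A^-32 - A^-36.
Substitute A = t^(-1/4), i.e. A^e → t^(-e/4): V(t) = -t^9 + t^8 - 2*t^7 + 3*t^6 - 2*t^5 + 2*t^4 - t^3 + t^2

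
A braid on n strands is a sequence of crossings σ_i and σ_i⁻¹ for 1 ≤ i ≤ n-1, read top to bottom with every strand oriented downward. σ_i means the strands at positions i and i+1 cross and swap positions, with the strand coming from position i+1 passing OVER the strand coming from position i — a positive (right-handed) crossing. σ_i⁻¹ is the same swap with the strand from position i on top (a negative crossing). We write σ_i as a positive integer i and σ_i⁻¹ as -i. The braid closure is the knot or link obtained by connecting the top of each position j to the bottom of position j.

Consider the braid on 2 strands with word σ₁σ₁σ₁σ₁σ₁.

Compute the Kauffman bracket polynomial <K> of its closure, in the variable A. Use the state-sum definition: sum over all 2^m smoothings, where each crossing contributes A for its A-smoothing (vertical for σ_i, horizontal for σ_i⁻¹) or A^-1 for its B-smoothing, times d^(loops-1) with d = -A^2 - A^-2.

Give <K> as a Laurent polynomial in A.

Braid: s1 s1 s1 s1 s1 on 2 strands, 5 crossings.
Writhe w = (#positive) - (#negative) = 5 - 0 = 5.
Enumerate smoothing states for the bracket polynomial. There are 2^5 = 32 states.
Smooth each crossing (0=||, 1=⌣⌢); contribution A^(Σ sign_k(1-2s_k)) * d^(L-1).
  state 00000: A-exp=+5, loops=2, term = A^5 * d^1
  state 00001: A-exp=+3, loops=1, term = A^3 * d^0
  state 00010: A-exp=+3, loops=1, term = A^3 * d^0
  state 00011: A-exp=+1, loops=2, term = A^1 * d^1
  state 00100: A-exp=+3, loops=1, term = A^3 * d^0
  state 00101: A-exp=+1, loops=2, term = A^1 * d^1
  state 00110: A-exp=+1, loops=2, term = A^1 * d^1
  state 00111: A-exp=-1, loops=3, term = A^-1 * d^2
  state 01000: A-exp=+3, loops=1, term = A^3 * d^0
  state 01001: A-exp=+1, loops=2, term = A^1 * d^1
  state 01010: A-exp=+1, loops=2, term = A^1 * d^1
  state 01011: A-exp=-1, loops=3, term = A^-1 * d^2
  state 01100: A-exp=+1, loops=2, term = A^1 * d^1
  state 01101: A-exp=-1, loops=3, term = A^-1 * d^2
  state 01110: A-exp=-1, loops=3, term = A^-1 * d^2
  state 01111: A-exp=-3, loops=4, term = A^-3 * d^3
  state 10000: A-exp=+3, loops=1, term = A^3 * d^0
  state 10001: A-exp=+1, loops=2, term = A^1 * d^1
  state 10010: A-exp=+1, loops=2, term = A^1 * d^1
  state 10011: A-exp=-1, loops=3, term = A^-1 * d^2
  state 10100: A-exp=+1, loops=2, term = A^1 * d^1
  state 10101: A-exp=-1, loops=3, term = A^-1 * d^2
  state 10110: A-exp=-1, loops=3, term = A^-1 * d^2
  state 10111: A-exp=-3, loops=4, term = A^-3 * d^3
  state 11000: A-exp=+1, loops=2, term = A^1 * d^1
  state 11001: A-exp=-1, loops=3, term = A^-1 * d^2
  state 11010: A-exp=-1, loops=3, term = A^-1 * d^2
  state 11011: A-exp=-3, loops=4, term = A^-3 * d^3
  state 11100: A-exp=-1, loops=3, term = A^-1 * d^2
  state 11101: A-exp=-3, loops=4, term = A^-3 * d^3
  state 11110: A-exp=-3, loops=4, term = A^-3 * d^3
  state 11111: A-exp=-5, loops=5, term = A^-5 * d^4
Collect the terms by A-exponent (count of states per loop number):
Powers of d = -A^2 - A^-2: d^2 = A^4 + 2 + A^-4; d^3 = -A^6 - 3*A^2 - 3*A^-2 - A^-6; d^4 = A^8 + 4*A^4 + 6 + 4*A^-4 + A^-8.
  A^5 * (d) = -A^7 - A^3
  A^3 * (5) = 5*A^3
  A^1 * (10*d) = -10*A^3 - 10*A^-1
  A^-1 * (10*d^2) = 10*A^3 + 20*A^-1 + 10*A^-5
  A^-3 * (5*d^3) = -5*A^3 - 15*A^-1 - 15*A^-5 - 5*A^-9
  A^-5 * (d^4) = A^3 + 4*A^-1 + 6*A^-5 + 4*A^-9 + A^-13
Summing the groups: <K> = -A^7 - A^-1 + A^-5 - A^-9 + A^-13

Answer: -A^7 - A^-1 + A^-5 - A^-9 + A^-13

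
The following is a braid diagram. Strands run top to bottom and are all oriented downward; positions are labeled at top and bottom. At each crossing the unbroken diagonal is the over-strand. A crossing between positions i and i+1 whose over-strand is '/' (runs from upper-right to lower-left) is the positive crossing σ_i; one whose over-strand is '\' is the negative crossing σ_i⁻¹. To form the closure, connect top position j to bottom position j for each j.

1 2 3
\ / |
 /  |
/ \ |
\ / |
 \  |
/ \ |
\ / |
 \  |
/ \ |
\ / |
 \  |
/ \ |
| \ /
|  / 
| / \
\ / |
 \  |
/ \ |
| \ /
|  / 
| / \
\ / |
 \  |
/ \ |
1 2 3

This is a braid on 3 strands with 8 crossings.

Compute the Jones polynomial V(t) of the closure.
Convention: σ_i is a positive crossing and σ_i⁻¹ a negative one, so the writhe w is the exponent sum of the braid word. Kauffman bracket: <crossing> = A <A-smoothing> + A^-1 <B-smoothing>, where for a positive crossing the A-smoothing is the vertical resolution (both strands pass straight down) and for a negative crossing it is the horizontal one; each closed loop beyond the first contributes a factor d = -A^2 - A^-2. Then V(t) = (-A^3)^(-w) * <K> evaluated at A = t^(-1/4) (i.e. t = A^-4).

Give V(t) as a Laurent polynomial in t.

Reading the diagram top to bottom ('/'-over between positions i,i+1 = s_i, '\'-over = s_i^-1): braid word = s1 s1^-1 s1^-1 s1^-1 s2 s1^-1 s2 s1^-1.
The presented braid s1 s1^-1 s1^-1 s1^-1 s2 s1^-1 s2 s1^-1 on 3 strands reduces by inverse Markov moves (closure unchanged at each step):
  Deconjugate: the word is γ·β·γ⁻¹ with γ = s1 (prefix) and γ⁻¹ = s1^-1 (suffix); strip both.
Reduced to β = s1^-1 s1^-1 s1^-1 s2 s1^-1 s2 on 3 strands, 6 crossings.
Compute on β:
Braid: s1^-1 s1^-1 s1^-1 s2 s1^-1 s2 on 3 strands, 6 crossings.
Writhe w = (#positive) - (#negative) = 2 - 4 = -2.
Computing the Kauffman bracket via state sum. There are 2^6 = 64 states.
Smooth each crossing (0=||, 1=⌣⌢); contribution A^(Σ sign_k(1-2s_k)) * d^(L-1).
Tabulate the states by total A-exponent and number of loops L (A-exp: L × count):
  A^6: L=5 ×1
  A^4: L=4 ×6
  A^2: L=3 ×15
  A^0: L=2 ×19, L=4 ×1
  A^-2: L=1 ×11, L=3 ×4
  A^-4: L=2 ×6
  A^-6: L=3 ×1
Each group contributes A^e * Σ count * d^(L-1):
Powers of d = -A^2 - A^-2: d^2 = A^4 + 2 + A^-4; d^3 = -A^6 - 3*A^2 - 3*A^-2 - A^-6; d^4 = A^8 + 4*A^4 + 6 + 4*A^-4 + A^-8.
  A^6 * (d^4) = A^14 + 4*A^10 + 6*A^6 + 4*A^2 + A^-2
  A^4 * (6*d^3) = -6*A^10 - 18*A^6 - 18*A^2 - 6*A^-2
  A^2 * (15*d^2) = 15*A^6 + 30*A^2 + 15*A^-2
  A^0 * (19*d + d^3) = -A^6 - 22*A^2 - 22*A^-2 - A^-6
  A^-2 * (11 + 4*d^2) = 4*A^2 + 19*A^-2 + 4*A^-6
  A^-4 * (6*d) = -6*A^-2 - 6*A^-6
  A^-6 * (d^2) = A^-2 + 2*A^-6 + A^-10
Summing the groups: <K> = A^14 - 2*A^10 + 2*A^6 - 2*A^2 + 2*A^-2 - A^-6 + A^-10
Normalise by the writhe: (-A^3)^(-w) = (-A^3)^(2) = A^6, so f(A) = A^6 * <K> = A^20 - 2*A^16 + 2*A^12 - 2*A^8 + 2*A^4 - 1 + A^-4.
Substitute A = t^(-1/4), i.e. A^e → t^(-e/4): V(t) = t - 1 + 2*t^-1 - 2*t^-2 + 2*t^-3 - 2*t^-4 + t^-5

Answer: t - 1 + 2*t^-1 - 2*t^-2 + 2*t^-3 - 2*t^-4 + t^-5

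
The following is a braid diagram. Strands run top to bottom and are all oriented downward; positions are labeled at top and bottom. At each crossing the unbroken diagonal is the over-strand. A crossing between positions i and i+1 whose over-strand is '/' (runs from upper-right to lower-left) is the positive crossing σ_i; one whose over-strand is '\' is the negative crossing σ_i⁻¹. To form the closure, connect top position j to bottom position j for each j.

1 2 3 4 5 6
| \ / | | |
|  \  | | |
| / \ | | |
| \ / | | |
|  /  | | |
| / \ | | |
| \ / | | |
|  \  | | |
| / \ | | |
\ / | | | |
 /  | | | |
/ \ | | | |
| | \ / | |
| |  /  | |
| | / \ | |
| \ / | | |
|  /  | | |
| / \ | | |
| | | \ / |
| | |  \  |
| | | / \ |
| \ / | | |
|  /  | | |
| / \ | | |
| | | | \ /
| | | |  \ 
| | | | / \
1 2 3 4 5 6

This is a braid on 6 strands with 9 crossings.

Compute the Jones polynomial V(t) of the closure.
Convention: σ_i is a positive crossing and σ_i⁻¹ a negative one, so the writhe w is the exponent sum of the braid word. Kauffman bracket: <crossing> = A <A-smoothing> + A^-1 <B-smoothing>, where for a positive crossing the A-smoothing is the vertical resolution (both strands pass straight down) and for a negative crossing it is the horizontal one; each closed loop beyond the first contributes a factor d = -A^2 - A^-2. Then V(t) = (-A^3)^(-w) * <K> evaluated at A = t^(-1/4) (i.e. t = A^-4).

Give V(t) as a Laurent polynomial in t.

Reading the diagram top to bottom ('/'-over between positions i,i+1 = s_i, '\'-over = s_i^-1): braid word = s2^-1 s2 s2^-1 s1 s3 s2 s4^-1 s2 s5^-1.
The presented braid s2^-1 s2 s2^-1 s1 s3 s2 s4^-1 s2 s5^-1 on 6 strands reduces by inverse Markov moves (closure unchanged at each step):
  Destabilize: the word has the form β·s5^-1 where s5^-1 occurs only as the final letter (β ∈ B_5); drop it and the last strand → 5 strands.
  Deconjugate: the word is γ·β·γ⁻¹ with γ = s2^-1 (prefix) and γ⁻¹ = s2 (suffix); strip both.
Reduced to β = s2 s2^-1 s1 s3 s2 s4^-1 on 5 strands, 6 crossings.
Compute on β:
First cancel adjacent σ_i σ_i⁻¹ pairs (Reidemeister II — same braid, same closure): s2 s2^-1 s1 s3 s2 s4^-1 → s1 s3 s2 s4^-1.
Braid: s1 s3 s2 s4^-1 on 5 strands, 4 crossings.
Writhe w = (#positive) - (#negative) = 3 - 1 = 2.
State-sum expansion of <K>. There are 2^4 = 16 states.
Each crossing splits two ways (0=vertical, 1=horizontal). The state's weight is A^(#A-smoothings - #B-smoothings) * d^(loops - 1).
  state 0000: A-exp=+2, loops=5, term = A^2 * d^4
  state 0001: A-exp=+4, loops=4, term = A^4 * d^3
  state 0010: A-exp=+0, loops=4, term = A^0 * d^3
  state 0011: A-exp=+2, loops=3, term = A^2 * d^2
  state 0100: A-exp=+0, loops=4, term = A^0 * d^3
  state 0101: A-exp=+2, loops=3, term = A^2 * d^2
  state 0110: A-exp=-2, loops=3, term = A^-2 * d^2
  state 0111: A-exp=+0, loops=2, term = A^0 * d^1
  state 1000: A-exp=+0, loops=4, term = A^0 * d^3
  state 1001: A-exp=+2, loops=3, term = A^2 * d^2
  state 1010: A-exp=-2, loops=3, term = A^-2 * d^2
  state 1011: A-exp=+0, loops=2, term = A^0 * d^1
  state 1100: A-exp=-2, loops=3, term = A^-2 * d^2
  state 1101: A-exp=+0, loops=2, term = A^0 * d^1
  state 1110: A-exp=-4, loops=2, term = A^-4 * d^1
  state 1111: A-exp=-2, loops=1, term = A^-2 * d^0
Collect the terms by A-exponent (count of states per loop number):
Powers of d = -A^2 - A^-2: d^2 = A^4 + 2 + A^-4; d^3 = -A^6 - 3*A^2 - 3*A^-2 - A^-6; d^4 = A^8 + 4*A^4 + 6 + 4*A^-4 + A^-8.
  A^4 * (d^3) = -A^10 - 3*A^6 - 3*A^2 - A^-2
  A^2 * (3*d^2 + d^4) = A^10 + 7*A^6 + 12*A^2 + 7*A^-2 + A^-6
  A^0 * (3*d + 3*d^3) = -3*A^6 - 12*A^2 - 12*A^-2 - 3*A^-6
  A^-2 * (1 + 3*d^2) = 3*A^2 + 7*A^-2 + 3*A^-6
  A^-4 * (d) = -A^-2 - A^-6
Summing the groups: <K> = A^6
Normalise by the writhe: (-A^3)^(-w) = (-A^3)^(-2) = A^-6, so f(A) = A^-6 * <K> = 1.
Substitute A = t^(-1/4), i.e. A^e → t^(-e/4): V(t) = 1

Answer: 1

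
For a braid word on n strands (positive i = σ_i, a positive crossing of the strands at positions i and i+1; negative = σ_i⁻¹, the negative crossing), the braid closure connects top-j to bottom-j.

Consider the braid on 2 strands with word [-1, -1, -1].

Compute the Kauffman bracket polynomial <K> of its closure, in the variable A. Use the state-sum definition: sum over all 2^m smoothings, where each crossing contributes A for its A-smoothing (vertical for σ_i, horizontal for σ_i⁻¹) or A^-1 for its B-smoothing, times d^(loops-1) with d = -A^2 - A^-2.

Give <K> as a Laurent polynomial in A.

A^7 - A^3 - A^-5

Derivation:
Braid: s1^-1 s1^-1 s1^-1 on 2 strands, 3 crossings.
Writhe w = (#positive) - (#negative) = 0 - 3 = -3.
Enumerate smoothing states for the bracket polynomial. There are 2^3 = 8 states.
Each crossing splits two ways (0=vertical, 1=horizontal). The state's weight is A^(#A-smoothings - #B-smoothings) * d^(loops - 1).
  state 000: A-exp=-3, loops=2, term = A^-3 * d^1
  state 001: A-exp=-1, loops=1, term = A^-1 * d^0
  state 010: A-exp=-1, loops=1, term = A^-1 * d^0
  state 011: A-exp=+1, loops=2, term = A^1 * d^1
  state 100: A-exp=-1, loops=1, term = A^-1 * d^0
  state 101: A-exp=+1, loops=2, term = A^1 * d^1
  state 110: A-exp=+1, loops=2, term = A^1 * d^1
  state 111: A-exp=+3, loops=3, term = A^3 * d^2
Collect the terms by A-exponent (count of states per loop number):
Powers of d = -A^2 - A^-2: d^2 = A^4 + 2 + A^-4.
  A^3 * (d^2) = A^7 + 2*A^3 + A^-1
  A^1 * (3*d) = -3*A^3 - 3*A^-1
  A^-1 * (3) = 3*A^-1
  A^-3 * (d) = -A^-1 - A^-5
Summing the groups: <K> = A^7 - A^3 - A^-5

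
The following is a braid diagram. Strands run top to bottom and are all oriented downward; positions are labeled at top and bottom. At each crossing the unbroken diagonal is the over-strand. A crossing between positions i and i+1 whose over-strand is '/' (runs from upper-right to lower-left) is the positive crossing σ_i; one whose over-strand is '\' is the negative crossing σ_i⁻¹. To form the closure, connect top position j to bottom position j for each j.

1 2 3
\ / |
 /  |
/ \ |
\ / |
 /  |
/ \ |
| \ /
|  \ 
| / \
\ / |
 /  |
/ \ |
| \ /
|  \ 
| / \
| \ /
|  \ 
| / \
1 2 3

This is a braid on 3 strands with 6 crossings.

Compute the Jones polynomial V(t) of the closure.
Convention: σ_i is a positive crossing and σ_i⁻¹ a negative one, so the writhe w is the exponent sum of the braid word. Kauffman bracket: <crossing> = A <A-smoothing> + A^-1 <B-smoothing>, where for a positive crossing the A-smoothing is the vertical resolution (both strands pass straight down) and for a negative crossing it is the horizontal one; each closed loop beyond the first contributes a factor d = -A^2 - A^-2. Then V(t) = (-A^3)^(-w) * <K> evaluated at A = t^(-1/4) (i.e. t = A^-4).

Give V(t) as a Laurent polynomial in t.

-t^3 + 2*t^2 - 2*t + 3 - 2*t^-1 + 2*t^-2 - t^-3

Derivation:
Reading the diagram top to bottom ('/'-over between positions i,i+1 = s_i, '\'-over = s_i^-1): braid word = s1 s1 s2^-1 s1 s2^-1 s2^-1.
Braid: s1 s1 s2^-1 s1 s2^-1 s2^-1 on 3 strands, 6 crossings.
Writhe w = (#positive) - (#negative) = 3 - 3 = 0.
Computing the Kauffman bracket via state sum. There are 2^6 = 64 states.
For each crossing: s=0 is the vertical smoothing, s=1 horizontal. Crossing k contributes A^(sign_k * (1 - 2*s_k)); loop factor d = -A^2 - A^-2.
Tabulate the states by total A-exponent and number of loops L (A-exp: L × count):
  A^6: L=4 ×1
  A^4: L=3 ×6
  A^2: L=2 ×14, L=4 ×1
  A^0: L=1 ×13, L=3 ×7
  A^-2: L=2 ×14, L=4 ×1
  A^-4: L=3 ×6
  A^-6: L=4 ×1
Each group contributes A^e * Σ count * d^(L-1):
Powers of d = -A^2 - A^-2: d^2 = A^4 + 2 + A^-4; d^3 = -A^6 - 3*A^2 - 3*A^-2 - A^-6.
  A^6 * (d^3) = -A^12 - 3*A^8 - 3*A^4 - 1
  A^4 * (6*d^2) = 6*A^8 + 12*A^4 + 6
  A^2 * (14*d + d^3) = -A^8 - 17*A^4 - 17 - A^-4
  A^0 * (13 + 7*d^2) = 7*A^4 + 27 + 7*A^-4
  A^-2 * (14*d + d^3) = -A^4 - 17 - 17*A^-4 - A^-8
  A^-4 * (6*d^2) = 6 + 12*A^-4 + 6*A^-8
  A^-6 * (d^3) = -1 - 3*A^-4 - 3*A^-8 - A^-12
Summing the groups: <K> = -A^12 + 2*A^8 - 2*A^4 + 3 - 2*A^-4 + 2*A^-8 - A^-12
Normalise by the writhe: (-A^3)^(-w) = (-A^3)^(0) = 1, so f(A) = 1 * <K> = -A^12 + 2*A^8 - 2*A^4 + 3 - 2*A^-4 + 2*A^-8 - A^-12.
Substitute A = t^(-1/4), i.e. A^e → t^(-e/4): V(t) = -t^3 + 2*t^2 - 2*t + 3 - 2*t^-1 + 2*t^-2 - t^-3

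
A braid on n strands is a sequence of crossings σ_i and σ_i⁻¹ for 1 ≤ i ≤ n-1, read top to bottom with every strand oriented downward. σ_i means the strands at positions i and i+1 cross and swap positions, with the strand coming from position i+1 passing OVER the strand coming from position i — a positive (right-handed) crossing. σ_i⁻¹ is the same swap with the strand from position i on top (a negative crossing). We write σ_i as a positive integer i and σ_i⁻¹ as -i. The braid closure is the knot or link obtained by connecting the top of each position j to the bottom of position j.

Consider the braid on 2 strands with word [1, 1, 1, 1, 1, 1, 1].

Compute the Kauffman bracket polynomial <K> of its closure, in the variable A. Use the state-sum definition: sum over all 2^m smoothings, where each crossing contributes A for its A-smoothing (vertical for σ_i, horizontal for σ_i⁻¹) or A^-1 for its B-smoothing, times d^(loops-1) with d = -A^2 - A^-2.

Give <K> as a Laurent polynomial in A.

-A^9 - A + A^-3 - A^-7 + A^-11 - A^-15 + A^-19

Derivation:
Braid: s1 s1 s1 s1 s1 s1 s1 on 2 strands, 7 crossings.
Writhe w = (#positive) - (#negative) = 7 - 0 = 7.
State-sum expansion of <K>. There are 2^7 = 128 states.
Smooth each crossing (0=||, 1=⌣⌢); contribution A^(Σ sign_k(1-2s_k)) * d^(L-1).
Tabulate the states by total A-exponent and number of loops L (A-exp: L × count):
  A^7: L=2 ×1
  A^5: L=1 ×7
  A^3: L=2 ×21
  A^1: L=3 ×35
  A^-1: L=4 ×35
  A^-3: L=5 ×21
  A^-5: L=6 ×7
  A^-7: L=7 ×1
Each group contributes A^e * Σ count * d^(L-1):
Powers of d = -A^2 - A^-2: d^2 = A^4 + 2 + A^-4; d^3 = -A^6 - 3*A^2 - 3*A^-2 - A^-6; d^4 = A^8 + 4*A^4 + 6 + 4*A^-4 + A^-8; d^5 = -A^10 - 5*A^6 - 10*A^2 - 10*A^-2 - 5*A^-6 - A^-10; d^6 = A^12 + 6*A^8 + 15*A^4 + 20 + 15*A^-4 + 6*A^-8 + A^-12.
  A^7 * (d) = -A^9 - A^5
  A^5 * (7) = 7*A^5
  A^3 * (21*d) = -21*A^5 - 21*A
  A^1 * (35*d^2) = 35*A^5 + 70*A + 35*A^-3
  A^-1 * (35*d^3) = -35*A^5 - 105*A - 105*A^-3 - 35*A^-7
  A^-3 * (21*d^4) = 21*A^5 + 84*A + 126*A^-3 + 84*A^-7 + 21*A^-11
  A^-5 * (7*d^5) = -7*A^5 - 35*A - 70*A^-3 - 70*A^-7 - 35*A^-11 - 7*A^-15
  A^-7 * (d^6) = A^5 + 6*A + 15*A^-3 + 20*A^-7 + 15*A^-11 + 6*A^-15 + A^-19
Summing the groups: <K> = -A^9 - A + A^-3 - A^-7 + A^-11 - A^-15 + A^-19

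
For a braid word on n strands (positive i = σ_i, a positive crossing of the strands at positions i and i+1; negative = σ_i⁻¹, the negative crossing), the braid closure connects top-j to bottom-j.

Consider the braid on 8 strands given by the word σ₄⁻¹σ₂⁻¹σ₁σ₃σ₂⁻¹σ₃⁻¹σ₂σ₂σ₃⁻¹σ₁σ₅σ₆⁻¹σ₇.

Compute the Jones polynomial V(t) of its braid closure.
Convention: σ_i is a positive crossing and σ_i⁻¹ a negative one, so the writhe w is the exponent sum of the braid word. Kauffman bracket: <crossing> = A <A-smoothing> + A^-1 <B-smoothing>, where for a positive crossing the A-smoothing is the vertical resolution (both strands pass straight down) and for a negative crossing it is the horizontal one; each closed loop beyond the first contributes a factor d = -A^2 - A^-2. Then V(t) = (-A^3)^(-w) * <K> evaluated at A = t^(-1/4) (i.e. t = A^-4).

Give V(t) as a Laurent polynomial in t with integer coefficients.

t^3 - t^2 + t - 1 + t^-1 - t^-2 + t^-3

Derivation:
The presented braid s4^-1 s2^-1 s1 s3 s2^-1 s3^-1 s2 s2 s3^-1 s1 s5 s6^-1 s7 on 8 strands reduces by inverse Markov moves (closure unchanged at each step):
  Destabilize: the word has the form β·s7 where s7 occurs only as the final letter (β ∈ B_7); drop it and the last strand → 7 strands.
  Destabilize: the word has the form β·s6^-1 where s6^-1 occurs only as the final letter (β ∈ B_6); drop it and the last strand → 6 strands.
  Destabilize: the word has the form β·s5 where s5 occurs only as the final letter (β ∈ B_5); drop it and the last strand → 5 strands.
Reduced to β = s4^-1 s2^-1 s1 s3 s2^-1 s3^-1 s2 s2 s3^-1 s1 on 5 strands, 10 crossings.
Compute on β:
Braid: s4^-1 s2^-1 s1 s3 s2^-1 s3^-1 s2 s2 s3^-1 s1 on 5 strands, 10 crossings.
Writhe w = (#positive) - (#negative) = 5 - 5 = 0.
Computing the Kauffman bracket via state sum. There are 2^10 = 1024 states.
Each crossing splits two ways (0=vertical, 1=horizontal). The state's weight is A^(#A-smoothings - #B-smoothings) * d^(loops - 1).
Tabulate the states by total A-exponent and number of loops L (A-exp: L × count):
  A^10: L=4 ×1
  A^8: L=3 ×9, L=5 ×1
  A^6: L=2 ×27, L=4 ×18
  A^4: L=1 ×28, L=3 ×78, L=5 ×14
  A^2: L=2 ×116, L=4 ×88, L=6 ×6
  A^0: L=1 ×27, L=3 ×178, L=5 ×46, L=7 ×1
  A^-2: L=2 ×78, L=4 ×123, L=6 ×9
  A^-4: L=1 ×6, L=3 ×78, L=5 ×36
  A^-6: L=2 ×11, L=4 ×31, L=6 ×3
  A^-8: L=3 ×6, L=5 ×4
  A^-10: L=4 ×1
Each group contributes A^e * Σ count * d^(L-1):
Powers of d = -A^2 - A^-2: d^2 = A^4 + 2 + A^-4; d^3 = -A^6 - 3*A^2 - 3*A^-2 - A^-6; d^4 = A^8 + 4*A^4 + 6 + 4*A^-4 + A^-8; d^5 = -A^10 - 5*A^6 - 10*A^2 - 10*A^-2 - 5*A^-6 - A^-10; d^6 = A^12 + 6*A^8 + 15*A^4 + 20 + 15*A^-4 + 6*A^-8 + A^-12.
  A^10 * (d^3) = -A^16 - 3*A^12 - 3*A^8 - A^4
  A^8 * (9*d^2 + d^4) = A^16 + 13*A^12 + 24*A^8 + 13*A^4 + 1
  A^6 * (27*d + 18*d^3) = -18*A^12 - 81*A^8 - 81*A^4 - 18
  A^4 * (28 + 78*d^2 + 14*d^4) = 14*A^12 + 134*A^8 + 268*A^4 + 134 + 14*A^-4
  A^2 * (116*d + 88*d^3 + 6*d^5) = -6*A^12 - 118*A^8 - 440*A^4 - 440 - 118*A^-4 - 6*A^-8
  A^0 * (27 + 178*d^2 + 46*d^4 + d^6) = A^12 + 52*A^8 + 377*A^4 + 679 + 377*A^-4 + 52*A^-8 + A^-12
  A^-2 * (78*d + 123*d^3 + 9*d^5) = -9*A^8 - 168*A^4 - 537 - 537*A^-4 - 168*A^-8 - 9*A^-12
  A^-4 * (6 + 78*d^2 + 36*d^4) = 36*A^4 + 222 + 378*A^-4 + 222*A^-8 + 36*A^-12
  A^-6 * (11*d + 31*d^3 + 3*d^5) = -3*A^4 - 46 - 134*A^-4 - 134*A^-8 - 46*A^-12 - 3*A^-16
  A^-8 * (6*d^2 + 4*d^4) = 4 + 22*A^-4 + 36*A^-8 + 22*A^-12 + 4*A^-16
  A^-10 * (d^3) = -A^-4 - 3*A^-8 - 3*A^-12 - A^-16
Summing the groups: <K> = A^12 - A^8 + A^4 - 1 + A^-4 - A^-8 + A^-12
Normalise by the writhe: (-A^3)^(-w) = (-A^3)^(0) = 1, so f(A) = 1 * <K> = A^12 - A^8 + A^4 - 1 + A^-4 - A^-8 + A^-12.
Substitute A = t^(-1/4), i.e. A^e → t^(-e/4): V(t) = t^3 - t^2 + t - 1 + t^-1 - t^-2 + t^-3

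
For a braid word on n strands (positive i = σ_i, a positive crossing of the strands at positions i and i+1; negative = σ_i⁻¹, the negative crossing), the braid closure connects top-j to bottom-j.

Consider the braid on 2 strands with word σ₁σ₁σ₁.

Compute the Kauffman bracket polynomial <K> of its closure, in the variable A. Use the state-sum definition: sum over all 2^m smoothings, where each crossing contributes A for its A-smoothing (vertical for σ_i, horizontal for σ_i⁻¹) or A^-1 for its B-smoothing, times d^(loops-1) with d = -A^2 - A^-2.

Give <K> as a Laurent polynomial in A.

Braid: s1 s1 s1 on 2 strands, 3 crossings.
Writhe w = (#positive) - (#negative) = 3 - 0 = 3.
State-sum expansion of <K>. There are 2^3 = 8 states.
For each crossing: s=0 is the vertical smoothing, s=1 horizontal. Crossing k contributes A^(sign_k * (1 - 2*s_k)); loop factor d = -A^2 - A^-2.
  state 000: A-exp=+3, loops=2, term = A^3 * d^1
  state 001: A-exp=+1, loops=1, term = A^1 * d^0
  state 010: A-exp=+1, loops=1, term = A^1 * d^0
  state 011: A-exp=-1, loops=2, term = A^-1 * d^1
  state 100: A-exp=+1, loops=1, term = A^1 * d^0
  state 101: A-exp=-1, loops=2, term = A^-1 * d^1
  state 110: A-exp=-1, loops=2, term = A^-1 * d^1
  state 111: A-exp=-3, loops=3, term = A^-3 * d^2
Collect the terms by A-exponent (count of states per loop number):
Powers of d = -A^2 - A^-2: d^2 = A^4 + 2 + A^-4.
  A^3 * (d) = -A^5 - A
  A^1 * (3) = 3*A
  A^-1 * (3*d) = -3*A - 3*A^-3
  A^-3 * (d^2) = A + 2*A^-3 + A^-7
Summing the groups: <K> = -A^5 - A^-3 + A^-7

Answer: -A^5 - A^-3 + A^-7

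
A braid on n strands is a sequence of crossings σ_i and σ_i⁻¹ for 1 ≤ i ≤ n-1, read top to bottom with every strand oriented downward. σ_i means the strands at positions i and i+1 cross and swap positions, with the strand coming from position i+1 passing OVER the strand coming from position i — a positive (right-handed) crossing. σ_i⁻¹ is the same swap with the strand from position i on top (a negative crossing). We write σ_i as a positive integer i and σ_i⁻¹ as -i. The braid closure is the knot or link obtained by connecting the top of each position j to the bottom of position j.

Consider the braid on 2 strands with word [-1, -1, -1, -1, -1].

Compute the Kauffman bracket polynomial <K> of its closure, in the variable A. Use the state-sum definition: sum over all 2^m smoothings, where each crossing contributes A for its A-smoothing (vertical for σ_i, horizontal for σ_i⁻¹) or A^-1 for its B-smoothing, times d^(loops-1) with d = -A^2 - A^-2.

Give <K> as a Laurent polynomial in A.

Braid: s1^-1 s1^-1 s1^-1 s1^-1 s1^-1 on 2 strands, 5 crossings.
Writhe w = (#positive) - (#negative) = 0 - 5 = -5.
Computing the Kauffman bracket via state sum. There are 2^5 = 32 states.
Each crossing splits two ways (0=vertical, 1=horizontal). The state's weight is A^(#A-smoothings - #B-smoothings) * d^(loops - 1).
  state 00000: A-exp=-5, loops=2, term = A^-5 * d^1
  state 00001: A-exp=-3, loops=1, term = A^-3 * d^0
  state 00010: A-exp=-3, loops=1, term = A^-3 * d^0
  state 00011: A-exp=-1, loops=2, term = A^-1 * d^1
  state 00100: A-exp=-3, loops=1, term = A^-3 * d^0
  state 00101: A-exp=-1, loops=2, term = A^-1 * d^1
  state 00110: A-exp=-1, loops=2, term = A^-1 * d^1
  state 00111: A-exp=+1, loops=3, term = A^1 * d^2
  state 01000: A-exp=-3, loops=1, term = A^-3 * d^0
  state 01001: A-exp=-1, loops=2, term = A^-1 * d^1
  state 01010: A-exp=-1, loops=2, term = A^-1 * d^1
  state 01011: A-exp=+1, loops=3, term = A^1 * d^2
  state 01100: A-exp=-1, loops=2, term = A^-1 * d^1
  state 01101: A-exp=+1, loops=3, term = A^1 * d^2
  state 01110: A-exp=+1, loops=3, term = A^1 * d^2
  state 01111: A-exp=+3, loops=4, term = A^3 * d^3
  state 10000: A-exp=-3, loops=1, term = A^-3 * d^0
  state 10001: A-exp=-1, loops=2, term = A^-1 * d^1
  state 10010: A-exp=-1, loops=2, term = A^-1 * d^1
  state 10011: A-exp=+1, loops=3, term = A^1 * d^2
  state 10100: A-exp=-1, loops=2, term = A^-1 * d^1
  state 10101: A-exp=+1, loops=3, term = A^1 * d^2
  state 10110: A-exp=+1, loops=3, term = A^1 * d^2
  state 10111: A-exp=+3, loops=4, term = A^3 * d^3
  state 11000: A-exp=-1, loops=2, term = A^-1 * d^1
  state 11001: A-exp=+1, loops=3, term = A^1 * d^2
  state 11010: A-exp=+1, loops=3, term = A^1 * d^2
  state 11011: A-exp=+3, loops=4, term = A^3 * d^3
  state 11100: A-exp=+1, loops=3, term = A^1 * d^2
  state 11101: A-exp=+3, loops=4, term = A^3 * d^3
  state 11110: A-exp=+3, loops=4, term = A^3 * d^3
  state 11111: A-exp=+5, loops=5, term = A^5 * d^4
Collect the terms by A-exponent (count of states per loop number):
Powers of d = -A^2 - A^-2: d^2 = A^4 + 2 + A^-4; d^3 = -A^6 - 3*A^2 - 3*A^-2 - A^-6; d^4 = A^8 + 4*A^4 + 6 + 4*A^-4 + A^-8.
  A^5 * (d^4) = A^13 + 4*A^9 + 6*A^5 + 4*A + A^-3
  A^3 * (5*d^3) = -5*A^9 - 15*A^5 - 15*A - 5*A^-3
  A^1 * (10*d^2) = 10*A^5 + 20*A + 10*A^-3
  A^-1 * (10*d) = -10*A - 10*A^-3
  A^-3 * (5) = 5*A^-3
  A^-5 * (d) = -A^-3 - A^-7
Summing the groups: <K> = A^13 - A^9 + A^5 - A - A^-7

Answer: A^13 - A^9 + A^5 - A - A^-7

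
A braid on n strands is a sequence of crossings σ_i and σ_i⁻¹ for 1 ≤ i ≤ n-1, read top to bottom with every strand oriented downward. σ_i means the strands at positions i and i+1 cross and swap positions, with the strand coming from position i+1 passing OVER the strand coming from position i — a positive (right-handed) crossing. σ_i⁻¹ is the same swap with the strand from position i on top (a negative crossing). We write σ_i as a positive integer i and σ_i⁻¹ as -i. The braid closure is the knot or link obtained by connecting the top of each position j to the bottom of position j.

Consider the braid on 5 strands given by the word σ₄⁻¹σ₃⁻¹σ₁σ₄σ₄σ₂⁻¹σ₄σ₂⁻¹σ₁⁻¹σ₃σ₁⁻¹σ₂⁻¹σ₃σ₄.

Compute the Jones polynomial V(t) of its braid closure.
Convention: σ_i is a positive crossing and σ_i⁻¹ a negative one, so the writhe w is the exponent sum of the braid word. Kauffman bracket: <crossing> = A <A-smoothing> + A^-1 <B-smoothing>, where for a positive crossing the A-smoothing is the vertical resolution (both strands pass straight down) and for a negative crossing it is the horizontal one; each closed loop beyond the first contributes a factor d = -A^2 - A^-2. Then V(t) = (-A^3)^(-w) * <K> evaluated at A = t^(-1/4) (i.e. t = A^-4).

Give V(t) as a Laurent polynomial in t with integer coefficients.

-t^3 + 2*t^2 - 3*t + 4 - 3*t^-1 + 4*t^-2 - 2*t^-3 + t^-4 - t^-5

Derivation:
The presented braid s4^-1 s3^-1 s1 s4 s4 s2^-1 s4 s2^-1 s1^-1 s3 s1^-1 s2^-1 s3 s4 on 5 strands reduces by inverse Markov moves (closure unchanged at each step):
  Deconjugate: the word is γ·β·γ⁻¹ with γ = s4^-1 s3^-1 (prefix) and γ⁻¹ = s3 s4 (suffix); strip both.
Reduced to β = s1 s4 s4 s2^-1 s4 s2^-1 s1^-1 s3 s1^-1 s2^-1 on 5 strands, 10 crossings.
Compute on β:
Braid: s1 s4 s4 s2^-1 s4 s2^-1 s1^-1 s3 s1^-1 s2^-1 on 5 strands, 10 crossings.
Writhe w = (#positive) - (#negative) = 5 - 5 = 0.
Enumerate smoothing states for the bracket polynomial. There are 2^10 = 1024 states.
Each crossing splits two ways (0=vertical, 1=horizontal). The state's weight is A^(#A-smoothings - #B-smoothings) * d^(loops - 1).
Tabulate the states by total A-exponent and number of loops L (A-exp: L × count):
  A^10: L=6 ×1
  A^8: L=5 ×10
  A^6: L=4 ×40, L=6 ×5
  A^4: L=3 ×80, L=5 ×39, L=7 ×1
  A^2: L=2 ×79, L=4 ×117, L=6 ×14
  A^0: L=1 ×30, L=3 ×158, L=5 ×62, L=7 ×2
  A^-2: L=2 ×84, L=4 ×111, L=6 ×15
  A^-4: L=1 ×9, L=3 ×74, L=5 ×36, L=7 ×1
  A^-6: L=2 ×12, L=4 ×29, L=6 ×4
  A^-8: L=3 ×6, L=5 ×4
  A^-10: L=4 ×1
Each group contributes A^e * Σ count * d^(L-1):
Powers of d = -A^2 - A^-2: d^2 = A^4 + 2 + A^-4; d^3 = -A^6 - 3*A^2 - 3*A^-2 - A^-6; d^4 = A^8 + 4*A^4 + 6 + 4*A^-4 + A^-8; d^5 = -A^10 - 5*A^6 - 10*A^2 - 10*A^-2 - 5*A^-6 - A^-10; d^6 = A^12 + 6*A^8 + 15*A^4 + 20 + 15*A^-4 + 6*A^-8 + A^-12.
  A^10 * (d^5) = -A^20 - 5*A^16 - 10*A^12 - 10*A^8 - 5*A^4 - 1
  A^8 * (10*d^4) = 10*A^16 + 40*A^12 + 60*A^8 + 40*A^4 + 10
  A^6 * (40*d^3 + 5*d^5) = -5*A^16 - 65*A^12 - 170*A^8 - 170*A^4 - 65 - 5*A^-4
  A^4 * (80*d^2 + 39*d^4 + d^6) = A^16 + 45*A^12 + 251*A^8 + 414*A^4 + 251 + 45*A^-4 + A^-8
  A^2 * (79*d + 117*d^3 + 14*d^5) = -14*A^12 - 187*A^8 - 570*A^4 - 570 - 187*A^-4 - 14*A^-8
  A^0 * (30 + 158*d^2 + 62*d^4 + 2*d^6) = 2*A^12 + 74*A^8 + 436*A^4 + 758 + 436*A^-4 + 74*A^-8 + 2*A^-12
  A^-2 * (84*d + 111*d^3 + 15*d^5) = -15*A^8 - 186*A^4 - 567 - 567*A^-4 - 186*A^-8 - 15*A^-12
  A^-4 * (9 + 74*d^2 + 36*d^4 + d^6) = A^8 + 42*A^4 + 233 + 393*A^-4 + 233*A^-8 + 42*A^-12 + A^-16
  A^-6 * (12*d + 29*d^3 + 4*d^5) = -4*A^4 - 49 - 139*A^-4 - 139*A^-8 - 49*A^-12 - 4*A^-16
  A^-8 * (6*d^2 + 4*d^4) = 4 + 22*A^-4 + 36*A^-8 + 22*A^-12 + 4*A^-16
  A^-10 * (d^3) = -A^-4 - 3*A^-8 - 3*A^-12 - A^-16
Summing the groups: <K> = -A^20 + A^16 - 2*A^12 + 4*A^8 - 3*A^4 + 4 - 3*A^-4 + 2*A^-8 - A^-12
Normalise by the writhe: (-A^3)^(-w) = (-A^3)^(0) = 1, so f(A) = 1 * <K> = -A^20 + A^16 - 2*A^12 + 4*A^8 - 3*A^4 + 4 - 3*A^-4 + 2*A^-8 - A^-12.
Substitute A = t^(-1/4), i.e. A^e → t^(-e/4): V(t) = -t^3 + 2*t^2 - 3*t + 4 - 3*t^-1 + 4*t^-2 - 2*t^-3 + t^-4 - t^-5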